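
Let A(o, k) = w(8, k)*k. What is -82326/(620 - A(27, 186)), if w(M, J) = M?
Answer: 41163/434 ≈ 94.846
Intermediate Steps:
A(o, k) = 8*k
-82326/(620 - A(27, 186)) = -82326/(620 - 8*186) = -82326/(620 - 1*1488) = -82326/(620 - 1488) = -82326/(-868) = -82326*(-1/868) = 41163/434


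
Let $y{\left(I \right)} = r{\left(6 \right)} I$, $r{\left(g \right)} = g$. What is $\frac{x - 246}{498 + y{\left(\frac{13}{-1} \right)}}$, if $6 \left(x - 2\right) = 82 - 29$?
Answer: $- \frac{1411}{2520} \approx -0.55992$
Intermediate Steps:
$x = \frac{65}{6}$ ($x = 2 + \frac{82 - 29}{6} = 2 + \frac{1}{6} \cdot 53 = 2 + \frac{53}{6} = \frac{65}{6} \approx 10.833$)
$y{\left(I \right)} = 6 I$
$\frac{x - 246}{498 + y{\left(\frac{13}{-1} \right)}} = \frac{\frac{65}{6} - 246}{498 + 6 \frac{13}{-1}} = \frac{\frac{65}{6} - 246}{498 + 6 \cdot 13 \left(-1\right)} = \frac{\frac{65}{6} - 246}{498 + 6 \left(-13\right)} = - \frac{1411}{6 \left(498 - 78\right)} = - \frac{1411}{6 \cdot 420} = \left(- \frac{1411}{6}\right) \frac{1}{420} = - \frac{1411}{2520}$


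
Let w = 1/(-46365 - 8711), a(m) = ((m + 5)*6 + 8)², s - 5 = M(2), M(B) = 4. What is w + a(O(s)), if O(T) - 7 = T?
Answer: 988944655/55076 ≈ 17956.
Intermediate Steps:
s = 9 (s = 5 + 4 = 9)
O(T) = 7 + T
a(m) = (38 + 6*m)² (a(m) = ((5 + m)*6 + 8)² = ((30 + 6*m) + 8)² = (38 + 6*m)²)
w = -1/55076 (w = 1/(-55076) = -1/55076 ≈ -1.8157e-5)
w + a(O(s)) = -1/55076 + 4*(19 + 3*(7 + 9))² = -1/55076 + 4*(19 + 3*16)² = -1/55076 + 4*(19 + 48)² = -1/55076 + 4*67² = -1/55076 + 4*4489 = -1/55076 + 17956 = 988944655/55076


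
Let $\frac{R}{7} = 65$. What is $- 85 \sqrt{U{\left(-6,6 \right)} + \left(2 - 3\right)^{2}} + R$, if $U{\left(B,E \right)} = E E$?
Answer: $455 - 85 \sqrt{37} \approx -62.035$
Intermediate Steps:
$R = 455$ ($R = 7 \cdot 65 = 455$)
$U{\left(B,E \right)} = E^{2}$
$- 85 \sqrt{U{\left(-6,6 \right)} + \left(2 - 3\right)^{2}} + R = - 85 \sqrt{6^{2} + \left(2 - 3\right)^{2}} + 455 = - 85 \sqrt{36 + \left(-1\right)^{2}} + 455 = - 85 \sqrt{36 + 1} + 455 = - 85 \sqrt{37} + 455 = 455 - 85 \sqrt{37}$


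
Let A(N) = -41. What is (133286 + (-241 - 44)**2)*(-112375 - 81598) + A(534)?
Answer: -41609342244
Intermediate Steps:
(133286 + (-241 - 44)**2)*(-112375 - 81598) + A(534) = (133286 + (-241 - 44)**2)*(-112375 - 81598) - 41 = (133286 + (-285)**2)*(-193973) - 41 = (133286 + 81225)*(-193973) - 41 = 214511*(-193973) - 41 = -41609342203 - 41 = -41609342244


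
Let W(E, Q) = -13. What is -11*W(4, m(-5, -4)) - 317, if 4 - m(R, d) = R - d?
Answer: -174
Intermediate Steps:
m(R, d) = 4 + d - R (m(R, d) = 4 - (R - d) = 4 + (d - R) = 4 + d - R)
-11*W(4, m(-5, -4)) - 317 = -11*(-13) - 317 = 143 - 317 = -174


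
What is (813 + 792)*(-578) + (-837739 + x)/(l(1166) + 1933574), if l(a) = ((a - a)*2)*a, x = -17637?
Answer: -896879059718/966787 ≈ -9.2769e+5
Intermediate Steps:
l(a) = 0 (l(a) = (0*2)*a = 0*a = 0)
(813 + 792)*(-578) + (-837739 + x)/(l(1166) + 1933574) = (813 + 792)*(-578) + (-837739 - 17637)/(0 + 1933574) = 1605*(-578) - 855376/1933574 = -927690 - 855376*1/1933574 = -927690 - 427688/966787 = -896879059718/966787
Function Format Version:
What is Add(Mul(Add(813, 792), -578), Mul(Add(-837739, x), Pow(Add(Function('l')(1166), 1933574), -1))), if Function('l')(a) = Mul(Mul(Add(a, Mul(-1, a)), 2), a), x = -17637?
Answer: Rational(-896879059718, 966787) ≈ -9.2769e+5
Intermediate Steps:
Function('l')(a) = 0 (Function('l')(a) = Mul(Mul(0, 2), a) = Mul(0, a) = 0)
Add(Mul(Add(813, 792), -578), Mul(Add(-837739, x), Pow(Add(Function('l')(1166), 1933574), -1))) = Add(Mul(Add(813, 792), -578), Mul(Add(-837739, -17637), Pow(Add(0, 1933574), -1))) = Add(Mul(1605, -578), Mul(-855376, Pow(1933574, -1))) = Add(-927690, Mul(-855376, Rational(1, 1933574))) = Add(-927690, Rational(-427688, 966787)) = Rational(-896879059718, 966787)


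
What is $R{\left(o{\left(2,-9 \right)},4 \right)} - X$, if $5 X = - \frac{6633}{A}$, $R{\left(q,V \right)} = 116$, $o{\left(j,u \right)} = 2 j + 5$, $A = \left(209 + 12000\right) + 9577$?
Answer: $\frac{4214171}{36310} \approx 116.06$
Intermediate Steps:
$A = 21786$ ($A = 12209 + 9577 = 21786$)
$o{\left(j,u \right)} = 5 + 2 j$
$X = - \frac{2211}{36310}$ ($X = \frac{\left(-6633\right) \frac{1}{21786}}{5} = \frac{1}{5} \left(- \frac{2211}{7262}\right) = - \frac{2211}{36310} \approx -0.060892$)
$R{\left(o{\left(2,-9 \right)},4 \right)} - X = 116 - - \frac{2211}{36310} = 116 + \frac{2211}{36310} = \frac{4214171}{36310}$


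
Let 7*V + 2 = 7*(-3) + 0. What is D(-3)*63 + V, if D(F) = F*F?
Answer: 3946/7 ≈ 563.71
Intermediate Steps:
D(F) = F²
V = -23/7 (V = -2/7 + (7*(-3) + 0)/7 = -2/7 + (-21 + 0)/7 = -2/7 + (⅐)*(-21) = -2/7 - 3 = -23/7 ≈ -3.2857)
D(-3)*63 + V = (-3)²*63 - 23/7 = 9*63 - 23/7 = 567 - 23/7 = 3946/7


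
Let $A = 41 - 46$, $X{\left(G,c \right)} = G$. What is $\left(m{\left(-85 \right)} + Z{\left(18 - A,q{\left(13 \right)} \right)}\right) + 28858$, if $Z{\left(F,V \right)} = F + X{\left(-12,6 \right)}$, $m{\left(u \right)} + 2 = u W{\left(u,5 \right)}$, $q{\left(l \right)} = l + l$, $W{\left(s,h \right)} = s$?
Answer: $36092$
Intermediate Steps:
$A = -5$ ($A = 41 - 46 = -5$)
$q{\left(l \right)} = 2 l$
$m{\left(u \right)} = -2 + u^{2}$ ($m{\left(u \right)} = -2 + u u = -2 + u^{2}$)
$Z{\left(F,V \right)} = -12 + F$ ($Z{\left(F,V \right)} = F - 12 = -12 + F$)
$\left(m{\left(-85 \right)} + Z{\left(18 - A,q{\left(13 \right)} \right)}\right) + 28858 = \left(\left(-2 + \left(-85\right)^{2}\right) + \left(-12 + \left(18 - -5\right)\right)\right) + 28858 = \left(\left(-2 + 7225\right) + \left(-12 + \left(18 + 5\right)\right)\right) + 28858 = \left(7223 + \left(-12 + 23\right)\right) + 28858 = \left(7223 + 11\right) + 28858 = 7234 + 28858 = 36092$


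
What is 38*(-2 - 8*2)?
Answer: -684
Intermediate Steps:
38*(-2 - 8*2) = 38*(-2 - 16) = 38*(-18) = -684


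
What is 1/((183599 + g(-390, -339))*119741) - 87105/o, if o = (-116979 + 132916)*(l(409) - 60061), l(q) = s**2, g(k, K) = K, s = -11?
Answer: 7964208541367/87341899474551645 ≈ 9.1184e-5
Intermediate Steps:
l(q) = 121 (l(q) = (-11)**2 = 121)
o = -955263780 (o = (-116979 + 132916)*(121 - 60061) = 15937*(-59940) = -955263780)
1/((183599 + g(-390, -339))*119741) - 87105/o = 1/((183599 - 339)*119741) - 87105/(-955263780) = (1/119741)/183260 - 87105*(-1/955263780) = (1/183260)*(1/119741) + 5807/63684252 = 1/21943735660 + 5807/63684252 = 7964208541367/87341899474551645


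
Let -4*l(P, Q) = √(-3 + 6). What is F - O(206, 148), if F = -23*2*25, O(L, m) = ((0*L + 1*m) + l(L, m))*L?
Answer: -31638 + 103*√3/2 ≈ -31549.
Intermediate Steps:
l(P, Q) = -√3/4 (l(P, Q) = -√(-3 + 6)/4 = -√3/4)
O(L, m) = L*(m - √3/4) (O(L, m) = ((0*L + 1*m) - √3/4)*L = ((0 + m) - √3/4)*L = (m - √3/4)*L = L*(m - √3/4))
F = -1150 (F = -46*25 = -1150)
F - O(206, 148) = -1150 - 206*(-√3 + 4*148)/4 = -1150 - 206*(-√3 + 592)/4 = -1150 - 206*(592 - √3)/4 = -1150 - (30488 - 103*√3/2) = -1150 + (-30488 + 103*√3/2) = -31638 + 103*√3/2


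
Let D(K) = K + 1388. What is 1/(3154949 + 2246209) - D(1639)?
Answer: -16349305265/5401158 ≈ -3027.0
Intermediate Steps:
D(K) = 1388 + K
1/(3154949 + 2246209) - D(1639) = 1/(3154949 + 2246209) - (1388 + 1639) = 1/5401158 - 1*3027 = 1/5401158 - 3027 = -16349305265/5401158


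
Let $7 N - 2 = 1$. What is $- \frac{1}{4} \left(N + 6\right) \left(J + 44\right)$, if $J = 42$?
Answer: $- \frac{1935}{14} \approx -138.21$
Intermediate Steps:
$N = \frac{3}{7}$ ($N = \frac{2}{7} + \frac{1}{7} \cdot 1 = \frac{2}{7} + \frac{1}{7} = \frac{3}{7} \approx 0.42857$)
$- \frac{1}{4} \left(N + 6\right) \left(J + 44\right) = - \frac{1}{4} \left(\frac{3}{7} + 6\right) \left(42 + 44\right) = \left(-1\right) \frac{1}{4} \cdot \frac{45}{7} \cdot 86 = \left(- \frac{1}{4}\right) \frac{45}{7} \cdot 86 = \left(- \frac{45}{28}\right) 86 = - \frac{1935}{14}$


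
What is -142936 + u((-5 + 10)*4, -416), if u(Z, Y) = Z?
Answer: -142916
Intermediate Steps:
-142936 + u((-5 + 10)*4, -416) = -142936 + (-5 + 10)*4 = -142936 + 5*4 = -142936 + 20 = -142916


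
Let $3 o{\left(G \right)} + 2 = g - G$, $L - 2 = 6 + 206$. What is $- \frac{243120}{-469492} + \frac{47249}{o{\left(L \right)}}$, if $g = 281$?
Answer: $\frac{16641221331}{7629245} \approx 2181.2$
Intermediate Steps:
$L = 214$ ($L = 2 + \left(6 + 206\right) = 2 + 212 = 214$)
$o{\left(G \right)} = 93 - \frac{G}{3}$ ($o{\left(G \right)} = - \frac{2}{3} + \frac{281 - G}{3} = - \frac{2}{3} - \left(- \frac{281}{3} + \frac{G}{3}\right) = 93 - \frac{G}{3}$)
$- \frac{243120}{-469492} + \frac{47249}{o{\left(L \right)}} = - \frac{243120}{-469492} + \frac{47249}{93 - \frac{214}{3}} = \left(-243120\right) \left(- \frac{1}{469492}\right) + \frac{47249}{93 - \frac{214}{3}} = \frac{60780}{117373} + \frac{47249}{\frac{65}{3}} = \frac{60780}{117373} + 47249 \cdot \frac{3}{65} = \frac{60780}{117373} + \frac{141747}{65} = \frac{16641221331}{7629245}$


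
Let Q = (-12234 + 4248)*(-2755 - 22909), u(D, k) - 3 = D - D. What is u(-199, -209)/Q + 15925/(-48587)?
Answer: -14129314569/43108385408 ≈ -0.32776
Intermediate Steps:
u(D, k) = 3 (u(D, k) = 3 + (D - D) = 3 + 0 = 3)
Q = 204952704 (Q = -7986*(-25664) = 204952704)
u(-199, -209)/Q + 15925/(-48587) = 3/204952704 + 15925/(-48587) = 3*(1/204952704) + 15925*(-1/48587) = 1/68317568 - 2275/6941 = -14129314569/43108385408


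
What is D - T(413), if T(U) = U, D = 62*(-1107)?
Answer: -69047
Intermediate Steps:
D = -68634
D - T(413) = -68634 - 1*413 = -68634 - 413 = -69047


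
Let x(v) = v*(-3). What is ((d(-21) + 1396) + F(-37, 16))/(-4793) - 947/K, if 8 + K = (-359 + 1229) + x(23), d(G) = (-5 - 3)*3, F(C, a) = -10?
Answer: -5619037/3800849 ≈ -1.4784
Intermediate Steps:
x(v) = -3*v
d(G) = -24 (d(G) = -8*3 = -24)
K = 793 (K = -8 + ((-359 + 1229) - 3*23) = -8 + (870 - 69) = -8 + 801 = 793)
((d(-21) + 1396) + F(-37, 16))/(-4793) - 947/K = ((-24 + 1396) - 10)/(-4793) - 947/793 = (1372 - 10)*(-1/4793) - 947*1/793 = 1362*(-1/4793) - 947/793 = -1362/4793 - 947/793 = -5619037/3800849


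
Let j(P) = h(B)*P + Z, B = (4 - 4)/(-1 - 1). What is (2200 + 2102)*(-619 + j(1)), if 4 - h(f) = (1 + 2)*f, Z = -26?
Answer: -2757582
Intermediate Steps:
B = 0 (B = 0/(-2) = 0*(-½) = 0)
h(f) = 4 - 3*f (h(f) = 4 - (1 + 2)*f = 4 - 3*f)
j(P) = -26 + 4*P (j(P) = (4 - 3*0)*P - 26 = (4 + 0)*P - 26 = 4*P - 26 = -26 + 4*P)
(2200 + 2102)*(-619 + j(1)) = (2200 + 2102)*(-619 + (-26 + 4*1)) = 4302*(-619 + (-26 + 4)) = 4302*(-619 - 22) = 4302*(-641) = -2757582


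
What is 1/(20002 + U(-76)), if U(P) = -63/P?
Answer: 76/1520215 ≈ 4.9993e-5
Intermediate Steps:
1/(20002 + U(-76)) = 1/(20002 - 63/(-76)) = 1/(20002 - 63*(-1/76)) = 1/(20002 + 63/76) = 1/(1520215/76) = 76/1520215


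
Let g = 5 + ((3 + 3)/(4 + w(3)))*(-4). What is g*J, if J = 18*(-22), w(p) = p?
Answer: -4356/7 ≈ -622.29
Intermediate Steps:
J = -396
g = 11/7 (g = 5 + ((3 + 3)/(4 + 3))*(-4) = 5 + (6/7)*(-4) = 5 - 24/7 = 11/7 ≈ 1.5714)
g*J = (11/7)*(-396) = -4356/7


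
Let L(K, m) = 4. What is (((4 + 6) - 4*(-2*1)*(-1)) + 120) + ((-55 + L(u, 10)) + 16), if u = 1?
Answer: 87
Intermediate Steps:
(((4 + 6) - 4*(-2*1)*(-1)) + 120) + ((-55 + L(u, 10)) + 16) = (((4 + 6) - 4*(-2*1)*(-1)) + 120) + ((-55 + 4) + 16) = ((10 - (-8)*(-1)) + 120) + (-51 + 16) = ((10 - 4*2) + 120) - 35 = ((10 - 8) + 120) - 35 = (2 + 120) - 35 = 122 - 35 = 87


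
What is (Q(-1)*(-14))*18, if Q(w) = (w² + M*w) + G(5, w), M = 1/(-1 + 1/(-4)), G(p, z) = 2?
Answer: -4788/5 ≈ -957.60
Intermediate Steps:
M = -⅘ (M = 1/(-1 - ¼) = 1/(-5/4) = -⅘ ≈ -0.80000)
Q(w) = 2 + w² - 4*w/5 (Q(w) = (w² - 4*w/5) + 2 = 2 + w² - 4*w/5)
(Q(-1)*(-14))*18 = ((2 + (-1)² - ⅘*(-1))*(-14))*18 = ((2 + 1 + ⅘)*(-14))*18 = ((19/5)*(-14))*18 = -266/5*18 = -4788/5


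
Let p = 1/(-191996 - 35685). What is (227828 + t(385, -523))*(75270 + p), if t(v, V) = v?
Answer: 3911011440041097/227681 ≈ 1.7178e+10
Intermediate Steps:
p = -1/227681 (p = 1/(-227681) = -1/227681 ≈ -4.3921e-6)
(227828 + t(385, -523))*(75270 + p) = (227828 + 385)*(75270 - 1/227681) = 228213*(17137548869/227681) = 3911011440041097/227681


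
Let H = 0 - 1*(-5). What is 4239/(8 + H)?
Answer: 4239/13 ≈ 326.08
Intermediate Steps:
H = 5 (H = 0 + 5 = 5)
4239/(8 + H) = 4239/(8 + 5) = 4239/13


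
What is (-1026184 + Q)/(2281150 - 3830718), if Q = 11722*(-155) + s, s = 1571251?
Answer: 1271843/1549568 ≈ 0.82077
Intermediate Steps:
Q = -245659 (Q = 11722*(-155) + 1571251 = -1816910 + 1571251 = -245659)
(-1026184 + Q)/(2281150 - 3830718) = (-1026184 - 245659)/(2281150 - 3830718) = -1271843/(-1549568) = -1271843*(-1/1549568) = 1271843/1549568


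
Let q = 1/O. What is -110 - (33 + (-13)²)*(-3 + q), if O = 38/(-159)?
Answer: 25483/19 ≈ 1341.2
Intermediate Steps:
O = -38/159 (O = 38*(-1/159) = -38/159 ≈ -0.23899)
q = -159/38 (q = 1/(-38/159) = -159/38 ≈ -4.1842)
-110 - (33 + (-13)²)*(-3 + q) = -110 - (33 + (-13)²)*(-3 - 159/38) = -110 - (33 + 169)*(-273)/38 = -110 - 202*(-273)/38 = -110 - 1*(-27573/19) = -110 + 27573/19 = 25483/19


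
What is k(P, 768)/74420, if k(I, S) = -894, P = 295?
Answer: -447/37210 ≈ -0.012013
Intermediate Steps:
k(P, 768)/74420 = -894/74420 = -894*1/74420 = -447/37210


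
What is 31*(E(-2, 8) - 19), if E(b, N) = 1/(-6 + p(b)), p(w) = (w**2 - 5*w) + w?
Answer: -3503/6 ≈ -583.83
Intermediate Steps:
p(w) = w**2 - 4*w
E(b, N) = 1/(-6 + b*(-4 + b))
31*(E(-2, 8) - 19) = 31*(1/(-6 - 2*(-4 - 2)) - 19) = 31*(1/(-6 - 2*(-6)) - 19) = 31*(1/(-6 + 12) - 19) = 31*(1/6 - 19) = 31*(-113/6) = -3503/6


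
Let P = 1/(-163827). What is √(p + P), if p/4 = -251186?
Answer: I*√2996290166845667/54609 ≈ 1002.4*I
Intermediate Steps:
p = -1004744 (p = 4*(-251186) = -1004744)
P = -1/163827 ≈ -6.1040e-6
√(p + P) = √(-1004744 - 1/163827) = √(-164604195289/163827) = I*√2996290166845667/54609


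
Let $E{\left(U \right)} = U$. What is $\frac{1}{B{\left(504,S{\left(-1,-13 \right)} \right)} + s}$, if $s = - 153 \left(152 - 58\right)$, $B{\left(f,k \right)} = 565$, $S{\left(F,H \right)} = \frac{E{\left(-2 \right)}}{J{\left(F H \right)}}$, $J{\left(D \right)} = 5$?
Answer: $- \frac{1}{13817} \approx -7.2375 \cdot 10^{-5}$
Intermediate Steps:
$S{\left(F,H \right)} = - \frac{2}{5}$
$s = -14382$ ($s = \left(-153\right) 94 = -14382$)
$\frac{1}{B{\left(504,S{\left(-1,-13 \right)} \right)} + s} = \frac{1}{565 - 14382} = \frac{1}{-13817} = - \frac{1}{13817}$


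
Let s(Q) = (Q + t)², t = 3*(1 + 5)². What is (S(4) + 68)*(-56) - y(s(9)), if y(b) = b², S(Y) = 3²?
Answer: -187393033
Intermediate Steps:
S(Y) = 9
t = 108 (t = 3*6² = 3*36 = 108)
s(Q) = (108 + Q)² (s(Q) = (Q + 108)² = (108 + Q)²)
(S(4) + 68)*(-56) - y(s(9)) = (9 + 68)*(-56) - ((108 + 9)²)² = 77*(-56) - (117²)² = -4312 - 1*13689² = -4312 - 1*187388721 = -4312 - 187388721 = -187393033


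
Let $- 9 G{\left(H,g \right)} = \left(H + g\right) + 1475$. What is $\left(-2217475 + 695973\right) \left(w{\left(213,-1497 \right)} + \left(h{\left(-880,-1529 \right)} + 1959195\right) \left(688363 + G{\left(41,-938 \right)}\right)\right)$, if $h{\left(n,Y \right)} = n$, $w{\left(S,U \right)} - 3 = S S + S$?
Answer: $- \frac{18457573246440548600}{9} \approx -2.0508 \cdot 10^{18}$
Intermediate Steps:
$w{\left(S,U \right)} = 3 + S + S^{2}$ ($w{\left(S,U \right)} = 3 + \left(S S + S\right) = 3 + \left(S^{2} + S\right) = 3 + \left(S + S^{2}\right) = 3 + S + S^{2}$)
$G{\left(H,g \right)} = - \frac{1475}{9} - \frac{H}{9} - \frac{g}{9}$ ($G{\left(H,g \right)} = - \frac{\left(H + g\right) + 1475}{9} = - \frac{1475 + H + g}{9} = - \frac{1475}{9} - \frac{H}{9} - \frac{g}{9}$)
$\left(-2217475 + 695973\right) \left(w{\left(213,-1497 \right)} + \left(h{\left(-880,-1529 \right)} + 1959195\right) \left(688363 + G{\left(41,-938 \right)}\right)\right) = \left(-2217475 + 695973\right) \left(\left(3 + 213 + 213^{2}\right) + \left(-880 + 1959195\right) \left(688363 - \frac{578}{9}\right)\right) = - 1521502 \left(\left(3 + 213 + 45369\right) + 1958315 \left(688363 - \frac{578}{9}\right)\right) = - 1521502 \left(45585 + 1958315 \left(688363 - \frac{578}{9}\right)\right) = - 1521502 \left(45585 + 1958315 \cdot \frac{6194689}{9}\right) = - 1521502 \left(45585 + \frac{12131152389035}{9}\right) = \left(-1521502\right) \frac{12131152799300}{9} = - \frac{18457573246440548600}{9}$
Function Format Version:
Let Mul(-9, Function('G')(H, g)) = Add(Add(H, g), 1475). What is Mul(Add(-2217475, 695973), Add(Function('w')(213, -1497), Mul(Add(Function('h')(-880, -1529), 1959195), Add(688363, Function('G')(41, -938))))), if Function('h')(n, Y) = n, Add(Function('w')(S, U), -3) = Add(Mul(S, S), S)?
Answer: Rational(-18457573246440548600, 9) ≈ -2.0508e+18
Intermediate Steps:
Function('w')(S, U) = Add(3, S, Pow(S, 2)) (Function('w')(S, U) = Add(3, Add(Mul(S, S), S)) = Add(3, Add(Pow(S, 2), S)) = Add(3, Add(S, Pow(S, 2))) = Add(3, S, Pow(S, 2)))
Function('G')(H, g) = Add(Rational(-1475, 9), Mul(Rational(-1, 9), H), Mul(Rational(-1, 9), g)) (Function('G')(H, g) = Mul(Rational(-1, 9), Add(Add(H, g), 1475)) = Mul(Rational(-1, 9), Add(1475, H, g)) = Add(Rational(-1475, 9), Mul(Rational(-1, 9), H), Mul(Rational(-1, 9), g)))
Mul(Add(-2217475, 695973), Add(Function('w')(213, -1497), Mul(Add(Function('h')(-880, -1529), 1959195), Add(688363, Function('G')(41, -938))))) = Mul(Add(-2217475, 695973), Add(Add(3, 213, Pow(213, 2)), Mul(Add(-880, 1959195), Add(688363, Add(Rational(-1475, 9), Mul(Rational(-1, 9), 41), Mul(Rational(-1, 9), -938)))))) = Mul(-1521502, Add(Add(3, 213, 45369), Mul(1958315, Add(688363, Add(Rational(-1475, 9), Rational(-41, 9), Rational(938, 9)))))) = Mul(-1521502, Add(45585, Mul(1958315, Add(688363, Rational(-578, 9))))) = Mul(-1521502, Add(45585, Mul(1958315, Rational(6194689, 9)))) = Mul(-1521502, Add(45585, Rational(12131152389035, 9))) = Mul(-1521502, Rational(12131152799300, 9)) = Rational(-18457573246440548600, 9)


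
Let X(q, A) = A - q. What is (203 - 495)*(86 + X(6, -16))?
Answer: -18688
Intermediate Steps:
(203 - 495)*(86 + X(6, -16)) = (203 - 495)*(86 + (-16 - 1*6)) = -292*(86 + (-16 - 6)) = -292*(86 - 22) = -292*64 = -18688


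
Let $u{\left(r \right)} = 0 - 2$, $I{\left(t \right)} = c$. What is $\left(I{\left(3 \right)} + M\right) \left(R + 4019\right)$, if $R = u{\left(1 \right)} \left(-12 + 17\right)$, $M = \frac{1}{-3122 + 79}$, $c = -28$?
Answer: $- \frac{341586845}{3043} \approx -1.1225 \cdot 10^{5}$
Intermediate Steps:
$I{\left(t \right)} = -28$
$u{\left(r \right)} = -2$ ($u{\left(r \right)} = 0 - 2 = -2$)
$M = - \frac{1}{3043}$ ($M = \frac{1}{-3043} = - \frac{1}{3043} \approx -0.00032862$)
$R = -10$ ($R = - 2 \left(-12 + 17\right) = \left(-2\right) 5 = -10$)
$\left(I{\left(3 \right)} + M\right) \left(R + 4019\right) = \left(-28 - \frac{1}{3043}\right) \left(-10 + 4019\right) = \left(- \frac{85205}{3043}\right) 4009 = - \frac{341586845}{3043}$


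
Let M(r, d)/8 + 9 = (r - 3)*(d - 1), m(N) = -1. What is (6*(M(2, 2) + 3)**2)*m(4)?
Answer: -35574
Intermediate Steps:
M(r, d) = -72 + 8*(-1 + d)*(-3 + r) (M(r, d) = -72 + 8*((r - 3)*(d - 1)) = -72 + 8*((-3 + r)*(-1 + d)) = -72 + 8*((-1 + d)*(-3 + r)) = -72 + 8*(-1 + d)*(-3 + r))
(6*(M(2, 2) + 3)**2)*m(4) = (6*((-48 - 24*2 - 8*2 + 8*2*2) + 3)**2)*(-1) = (6*((-48 - 48 - 16 + 32) + 3)**2)*(-1) = (6*(-80 + 3)**2)*(-1) = (6*(-77)**2)*(-1) = (6*5929)*(-1) = 35574*(-1) = -35574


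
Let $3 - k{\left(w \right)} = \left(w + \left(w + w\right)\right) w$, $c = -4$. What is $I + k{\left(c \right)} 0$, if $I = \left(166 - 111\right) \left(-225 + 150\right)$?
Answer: $-4125$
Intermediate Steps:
$I = -4125$ ($I = 55 \left(-75\right) = -4125$)
$k{\left(w \right)} = 3 - 3 w^{2}$ ($k{\left(w \right)} = 3 - \left(w + \left(w + w\right)\right) w = 3 - \left(w + 2 w\right) w = 3 - 3 w w = 3 - 3 w^{2}$)
$I + k{\left(c \right)} 0 = -4125 + \left(3 - 3 \left(-4\right)^{2}\right) 0 = -4125 + \left(3 - 48\right) 0 = -4125 - 0 = -4125 + 0 = -4125$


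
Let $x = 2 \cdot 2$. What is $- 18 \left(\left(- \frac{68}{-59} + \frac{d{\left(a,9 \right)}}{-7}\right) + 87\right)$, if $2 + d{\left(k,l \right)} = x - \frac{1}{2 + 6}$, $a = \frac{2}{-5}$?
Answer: $- \frac{2613339}{1652} \approx -1581.9$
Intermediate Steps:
$x = 4$
$a = - \frac{2}{5}$ ($a = 2 \left(- \frac{1}{5}\right) = - \frac{2}{5} \approx -0.4$)
$d{\left(k,l \right)} = \frac{15}{8}$ ($d{\left(k,l \right)} = -2 + \left(4 - \frac{1}{2 + 6}\right) = -2 + \left(4 - \frac{1}{8}\right) = -2 + \frac{31}{8} = \frac{15}{8}$)
$- 18 \left(\left(- \frac{68}{-59} + \frac{d{\left(a,9 \right)}}{-7}\right) + 87\right) = - 18 \left(\left(- \frac{68}{-59} + \frac{15}{8 \left(-7\right)}\right) + 87\right) = - 18 \left(\left(\left(-68\right) \left(- \frac{1}{59}\right) + \frac{15}{8} \left(- \frac{1}{7}\right)\right) + 87\right) = - 18 \left(\left(\frac{68}{59} - \frac{15}{56}\right) + 87\right) = - 18 \left(\frac{2923}{3304} + 87\right) = \left(-18\right) \frac{290371}{3304} = - \frac{2613339}{1652}$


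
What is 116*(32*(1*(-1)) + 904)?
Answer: 101152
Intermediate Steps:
116*(32*(1*(-1)) + 904) = 116*(32*(-1) + 904) = 116*(-32 + 904) = 116*872 = 101152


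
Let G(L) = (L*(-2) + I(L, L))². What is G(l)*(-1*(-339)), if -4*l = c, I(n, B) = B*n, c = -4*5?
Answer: 76275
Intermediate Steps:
c = -20
l = 5 (l = -¼*(-20) = 5)
G(L) = (L² - 2*L)² (G(L) = (L*(-2) + L*L)² = (-2*L + L²)² = (L² - 2*L)²)
G(l)*(-1*(-339)) = (5²*(2 - 1*5)²)*(-1*(-339)) = (25*(2 - 5)²)*339 = (25*(-3)²)*339 = (25*9)*339 = 225*339 = 76275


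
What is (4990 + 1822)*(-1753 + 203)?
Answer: -10558600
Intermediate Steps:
(4990 + 1822)*(-1753 + 203) = 6812*(-1550) = -10558600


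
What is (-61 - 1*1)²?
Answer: 3844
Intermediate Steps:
(-61 - 1*1)² = (-61 - 1)² = (-62)² = 3844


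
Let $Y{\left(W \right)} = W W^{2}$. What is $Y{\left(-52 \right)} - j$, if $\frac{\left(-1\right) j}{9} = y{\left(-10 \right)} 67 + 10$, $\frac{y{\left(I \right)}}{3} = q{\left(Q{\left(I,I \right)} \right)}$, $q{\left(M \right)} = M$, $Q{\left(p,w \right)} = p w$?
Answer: $40382$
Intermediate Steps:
$Y{\left(W \right)} = W^{3}$
$y{\left(I \right)} = 3 I^{2}$ ($y{\left(I \right)} = 3 I I = 3 I^{2}$)
$j = -180990$ ($j = - 9 \left(3 \left(-10\right)^{2} \cdot 67 + 10\right) = - 9 \left(3 \cdot 100 \cdot 67 + 10\right) = - 9 \left(300 \cdot 67 + 10\right) = - 9 \left(20100 + 10\right) = \left(-9\right) 20110 = -180990$)
$Y{\left(-52 \right)} - j = \left(-52\right)^{3} - -180990 = -140608 + 180990 = 40382$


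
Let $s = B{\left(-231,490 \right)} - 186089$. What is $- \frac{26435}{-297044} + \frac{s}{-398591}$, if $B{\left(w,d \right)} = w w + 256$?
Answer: $\frac{49886765853}{118399065004} \approx 0.42134$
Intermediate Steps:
$B{\left(w,d \right)} = 256 + w^{2}$ ($B{\left(w,d \right)} = w^{2} + 256 = 256 + w^{2}$)
$s = -132472$ ($s = \left(256 + \left(-231\right)^{2}\right) - 186089 = \left(256 + 53361\right) - 186089 = 53617 - 186089 = -132472$)
$- \frac{26435}{-297044} + \frac{s}{-398591} = - \frac{26435}{-297044} - \frac{132472}{-398591} = \left(-26435\right) \left(- \frac{1}{297044}\right) - - \frac{132472}{398591} = \frac{26435}{297044} + \frac{132472}{398591} = \frac{49886765853}{118399065004}$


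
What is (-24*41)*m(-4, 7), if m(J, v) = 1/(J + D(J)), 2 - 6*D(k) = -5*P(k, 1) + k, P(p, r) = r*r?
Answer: 5904/13 ≈ 454.15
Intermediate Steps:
P(p, r) = r**2
D(k) = 7/6 - k/6 (D(k) = 1/3 - (-5*1**2 + k)/6 = 1/3 - (-5*1 + k)/6 = 1/3 - (-5 + k)/6 = 1/3 + (5/6 - k/6) = 7/6 - k/6)
m(J, v) = 1/(7/6 + 5*J/6) (m(J, v) = 1/(J + (7/6 - J/6)) = 1/(7/6 + 5*J/6))
(-24*41)*m(-4, 7) = (-24*41)*(6/(7 + 5*(-4))) = -5904/(7 - 20) = -5904/(-13) = -5904*(-1)/13 = -984*(-6/13) = 5904/13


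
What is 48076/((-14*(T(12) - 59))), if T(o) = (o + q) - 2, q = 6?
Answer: 3434/43 ≈ 79.860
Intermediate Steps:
T(o) = 4 + o (T(o) = (o + 6) - 2 = (6 + o) - 2 = 4 + o)
48076/((-14*(T(12) - 59))) = 48076/((-14*((4 + 12) - 59))) = 48076/((-14*(16 - 59))) = 48076/((-14*(-43))) = 48076/602 = 48076*(1/602) = 3434/43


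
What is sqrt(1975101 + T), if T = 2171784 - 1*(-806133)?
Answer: 7*sqrt(101082) ≈ 2225.5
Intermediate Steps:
T = 2977917 (T = 2171784 + 806133 = 2977917)
sqrt(1975101 + T) = sqrt(1975101 + 2977917) = sqrt(4953018) = 7*sqrt(101082)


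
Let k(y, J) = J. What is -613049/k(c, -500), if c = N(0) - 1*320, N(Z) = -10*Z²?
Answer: 613049/500 ≈ 1226.1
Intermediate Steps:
c = -320 (c = -10*0² - 1*320 = -10*0 - 320 = 0 - 320 = -320)
-613049/k(c, -500) = -613049/(-500) = -613049*(-1/500) = 613049/500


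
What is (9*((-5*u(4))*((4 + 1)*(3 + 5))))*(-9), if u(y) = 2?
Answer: 32400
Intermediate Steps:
(9*((-5*u(4))*((4 + 1)*(3 + 5))))*(-9) = (9*((-5*2)*((4 + 1)*(3 + 5))))*(-9) = (9*(-50*8))*(-9) = (9*(-10*40))*(-9) = (9*(-400))*(-9) = -3600*(-9) = 32400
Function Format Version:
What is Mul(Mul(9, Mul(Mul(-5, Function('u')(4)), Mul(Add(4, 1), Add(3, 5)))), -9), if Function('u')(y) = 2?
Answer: 32400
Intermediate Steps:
Mul(Mul(9, Mul(Mul(-5, Function('u')(4)), Mul(Add(4, 1), Add(3, 5)))), -9) = Mul(Mul(9, Mul(Mul(-5, 2), Mul(Add(4, 1), Add(3, 5)))), -9) = Mul(Mul(9, Mul(-10, Mul(5, 8))), -9) = Mul(Mul(9, Mul(-10, 40)), -9) = Mul(Mul(9, -400), -9) = Mul(-3600, -9) = 32400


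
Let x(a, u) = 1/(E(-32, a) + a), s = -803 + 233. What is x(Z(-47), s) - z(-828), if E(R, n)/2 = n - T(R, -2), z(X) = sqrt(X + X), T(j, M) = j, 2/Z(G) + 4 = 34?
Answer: 5/321 - 6*I*sqrt(46) ≈ 0.015576 - 40.694*I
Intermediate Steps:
Z(G) = 1/15 (Z(G) = 2/(-4 + 34) = 2/30 = 2*(1/30) = 1/15)
s = -570
z(X) = sqrt(2)*sqrt(X) (z(X) = sqrt(2*X) = sqrt(2)*sqrt(X))
E(R, n) = -2*R + 2*n (E(R, n) = 2*(n - R) = -2*R + 2*n)
x(a, u) = 1/(64 + 3*a) (x(a, u) = 1/((-2*(-32) + 2*a) + a) = 1/((64 + 2*a) + a) = 1/(64 + 3*a))
x(Z(-47), s) - z(-828) = 1/(64 + 3*(1/15)) - sqrt(2)*sqrt(-828) = 1/(64 + 1/5) - sqrt(2)*6*I*sqrt(23) = 1/(321/5) - 6*I*sqrt(46) = 5/321 - 6*I*sqrt(46)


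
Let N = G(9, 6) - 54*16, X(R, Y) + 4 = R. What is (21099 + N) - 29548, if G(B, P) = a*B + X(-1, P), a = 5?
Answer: -9273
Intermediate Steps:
X(R, Y) = -4 + R
G(B, P) = -5 + 5*B (G(B, P) = 5*B + (-4 - 1) = 5*B - 5 = -5 + 5*B)
N = -824 (N = (-5 + 5*9) - 54*16 = (-5 + 45) - 864 = 40 - 864 = -824)
(21099 + N) - 29548 = (21099 - 824) - 29548 = 20275 - 29548 = -9273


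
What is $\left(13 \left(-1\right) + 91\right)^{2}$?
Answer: $6084$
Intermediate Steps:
$\left(13 \left(-1\right) + 91\right)^{2} = \left(-13 + 91\right)^{2} = 78^{2} = 6084$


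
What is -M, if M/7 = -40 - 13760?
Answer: 96600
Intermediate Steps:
M = -96600 (M = 7*(-40 - 13760) = 7*(-13800) = -96600)
-M = -1*(-96600) = 96600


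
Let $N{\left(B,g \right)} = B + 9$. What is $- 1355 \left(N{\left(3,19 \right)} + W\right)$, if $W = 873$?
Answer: $-1199175$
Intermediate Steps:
$N{\left(B,g \right)} = 9 + B$
$- 1355 \left(N{\left(3,19 \right)} + W\right) = - 1355 \left(\left(9 + 3\right) + 873\right) = - 1355 \left(12 + 873\right) = \left(-1355\right) 885 = -1199175$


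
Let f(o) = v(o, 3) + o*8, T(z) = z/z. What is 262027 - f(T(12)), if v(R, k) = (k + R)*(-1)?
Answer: 262023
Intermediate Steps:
T(z) = 1
v(R, k) = -R - k (v(R, k) = (R + k)*(-1) = -R - k)
f(o) = -3 + 7*o (f(o) = (-o - 1*3) + o*8 = (-o - 3) + 8*o = (-3 - o) + 8*o = -3 + 7*o)
262027 - f(T(12)) = 262027 - (-3 + 7*1) = 262027 - (-3 + 7) = 262027 - 1*4 = 262027 - 4 = 262023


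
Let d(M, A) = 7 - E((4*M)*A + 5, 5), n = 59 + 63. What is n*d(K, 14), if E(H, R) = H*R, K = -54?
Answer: 1842444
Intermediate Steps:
n = 122
d(M, A) = -18 - 20*A*M (d(M, A) = 7 - ((4*M)*A + 5)*5 = 7 - (4*A*M + 5)*5 = 7 - (5 + 4*A*M)*5 = 7 - (25 + 20*A*M) = 7 + (-25 - 20*A*M) = -18 - 20*A*M)
n*d(K, 14) = 122*(-18 - 20*14*(-54)) = 122*(-18 + 15120) = 122*15102 = 1842444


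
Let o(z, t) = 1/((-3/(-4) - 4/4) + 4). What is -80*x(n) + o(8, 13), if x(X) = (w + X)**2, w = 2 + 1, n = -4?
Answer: -1196/15 ≈ -79.733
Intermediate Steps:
w = 3
x(X) = (3 + X)**2
o(z, t) = 4/15 (o(z, t) = 1/((-3*(-1/4) - 4*1/4) + 4) = 1/((3/4 - 1) + 4) = 1/(-1/4 + 4) = 1/(15/4) = 4/15)
-80*x(n) + o(8, 13) = -80*(3 - 4)**2 + 4/15 = -80*(-1)**2 + 4/15 = -80*1 + 4/15 = -80 + 4/15 = -1196/15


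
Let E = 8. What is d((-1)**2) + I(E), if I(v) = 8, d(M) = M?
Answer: 9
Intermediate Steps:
d((-1)**2) + I(E) = (-1)**2 + 8 = 1 + 8 = 9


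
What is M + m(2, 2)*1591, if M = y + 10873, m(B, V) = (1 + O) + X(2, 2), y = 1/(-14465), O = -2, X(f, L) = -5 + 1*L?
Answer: 65222684/14465 ≈ 4509.0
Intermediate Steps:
X(f, L) = -5 + L
y = -1/14465 ≈ -6.9132e-5
m(B, V) = -4 (m(B, V) = (1 - 2) + (-5 + 2) = -1 - 3 = -4)
M = 157277944/14465 (M = -1/14465 + 10873 = 157277944/14465 ≈ 10873.)
M + m(2, 2)*1591 = 157277944/14465 - 4*1591 = 157277944/14465 - 6364 = 65222684/14465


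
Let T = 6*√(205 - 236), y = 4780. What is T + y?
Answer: 4780 + 6*I*√31 ≈ 4780.0 + 33.407*I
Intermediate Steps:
T = 6*I*√31 (T = 6*√(-31) = 6*(I*√31) = 6*I*√31 ≈ 33.407*I)
T + y = 6*I*√31 + 4780 = 4780 + 6*I*√31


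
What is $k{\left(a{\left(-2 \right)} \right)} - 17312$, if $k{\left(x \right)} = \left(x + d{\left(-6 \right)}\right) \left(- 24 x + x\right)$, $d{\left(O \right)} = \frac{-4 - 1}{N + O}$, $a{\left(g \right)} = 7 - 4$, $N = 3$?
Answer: $-17634$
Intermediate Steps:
$a{\left(g \right)} = 3$
$d{\left(O \right)} = - \frac{5}{3 + O}$ ($d{\left(O \right)} = \frac{-4 - 1}{3 + O} = - \frac{5}{3 + O}$)
$k{\left(x \right)} = - 23 x \left(\frac{5}{3} + x\right)$ ($k{\left(x \right)} = \left(x - \frac{5}{3 - 6}\right) \left(- 24 x + x\right) = \left(x - \frac{5}{-3}\right) \left(- 23 x\right) = \left(x - - \frac{5}{3}\right) \left(- 23 x\right) = \left(x + \frac{5}{3}\right) \left(- 23 x\right) = \left(\frac{5}{3} + x\right) \left(- 23 x\right) = - 23 x \left(\frac{5}{3} + x\right)$)
$k{\left(a{\left(-2 \right)} \right)} - 17312 = \left(- \frac{23}{3}\right) 3 \left(5 + 3 \cdot 3\right) - 17312 = \left(- \frac{23}{3}\right) 3 \left(5 + 9\right) - 17312 = \left(- \frac{23}{3}\right) 3 \cdot 14 - 17312 = -322 - 17312 = -17634$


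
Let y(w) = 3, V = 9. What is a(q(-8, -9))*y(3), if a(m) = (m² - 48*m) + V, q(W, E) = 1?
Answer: -114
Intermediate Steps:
a(m) = 9 + m² - 48*m (a(m) = (m² - 48*m) + 9 = 9 + m² - 48*m)
a(q(-8, -9))*y(3) = (9 + 1² - 48*1)*3 = (9 + 1 - 48)*3 = -38*3 = -114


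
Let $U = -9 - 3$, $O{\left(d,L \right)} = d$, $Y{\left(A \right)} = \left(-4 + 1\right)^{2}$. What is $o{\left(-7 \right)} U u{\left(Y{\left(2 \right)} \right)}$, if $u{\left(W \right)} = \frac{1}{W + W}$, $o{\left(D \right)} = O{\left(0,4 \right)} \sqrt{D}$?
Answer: $0$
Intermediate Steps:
$Y{\left(A \right)} = 9$ ($Y{\left(A \right)} = \left(-3\right)^{2} = 9$)
$o{\left(D \right)} = 0$ ($o{\left(D \right)} = 0 \sqrt{D} = 0$)
$U = -12$ ($U = -9 - 3 = -12$)
$u{\left(W \right)} = \frac{1}{2 W}$
$o{\left(-7 \right)} U u{\left(Y{\left(2 \right)} \right)} = 0 \left(-12\right) \frac{1}{2 \cdot 9} = 0 \cdot \frac{1}{2} \cdot \frac{1}{9} = 0 \cdot \frac{1}{18} = 0$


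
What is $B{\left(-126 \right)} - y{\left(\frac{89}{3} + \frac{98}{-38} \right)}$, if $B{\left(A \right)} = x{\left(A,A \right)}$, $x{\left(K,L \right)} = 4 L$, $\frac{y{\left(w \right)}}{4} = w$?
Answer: $- \frac{34904}{57} \approx -612.35$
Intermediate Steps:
$y{\left(w \right)} = 4 w$
$B{\left(A \right)} = 4 A$
$B{\left(-126 \right)} - y{\left(\frac{89}{3} + \frac{98}{-38} \right)} = 4 \left(-126\right) - 4 \left(\frac{89}{3} + \frac{98}{-38}\right) = -504 - 4 \left(89 \cdot \frac{1}{3} + 98 \left(- \frac{1}{38}\right)\right) = -504 - 4 \left(\frac{89}{3} - \frac{49}{19}\right) = -504 - 4 \cdot \frac{1544}{57} = -504 - \frac{6176}{57} = - \frac{34904}{57}$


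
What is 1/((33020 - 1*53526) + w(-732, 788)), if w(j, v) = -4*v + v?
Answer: -1/22870 ≈ -4.3725e-5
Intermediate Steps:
w(j, v) = -3*v
1/((33020 - 1*53526) + w(-732, 788)) = 1/((33020 - 1*53526) - 3*788) = 1/((33020 - 53526) - 2364) = 1/(-20506 - 2364) = 1/(-22870) = -1/22870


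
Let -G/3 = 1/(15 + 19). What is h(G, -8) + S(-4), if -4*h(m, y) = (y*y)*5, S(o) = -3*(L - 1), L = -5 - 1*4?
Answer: -50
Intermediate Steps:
G = -3/34 (G = -3/(15 + 19) = -3/34 ≈ -0.088235)
L = -9 (L = -5 - 4 = -9)
S(o) = 30 (S(o) = -3*(-9 - 1) = -3*(-10) = 30)
h(m, y) = -5*y**2/4 (h(m, y) = -y*y*5/4 = -y**2*5/4 = -5*y**2/4)
h(G, -8) + S(-4) = -5/4*(-8)**2 + 30 = -5/4*64 + 30 = -80 + 30 = -50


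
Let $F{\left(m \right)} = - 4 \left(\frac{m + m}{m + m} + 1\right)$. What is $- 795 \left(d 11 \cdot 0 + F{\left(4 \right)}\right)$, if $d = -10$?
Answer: $6360$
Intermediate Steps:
$F{\left(m \right)} = -8$ ($F{\left(m \right)} = - 4 \left(\frac{2 m}{2 m} + 1\right) = - 4 \left(2 m \frac{1}{2 m} + 1\right) = - 4 \left(1 + 1\right) = \left(-4\right) 2 = -8$)
$- 795 \left(d 11 \cdot 0 + F{\left(4 \right)}\right) = - 795 \left(\left(-10\right) 11 \cdot 0 - 8\right) = - 795 \left(\left(-110\right) 0 - 8\right) = - 795 \left(0 - 8\right) = \left(-795\right) \left(-8\right) = 6360$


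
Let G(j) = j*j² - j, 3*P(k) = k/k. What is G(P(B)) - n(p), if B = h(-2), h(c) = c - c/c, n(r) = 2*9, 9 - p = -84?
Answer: -494/27 ≈ -18.296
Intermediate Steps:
p = 93 (p = 9 - 1*(-84) = 9 + 84 = 93)
n(r) = 18
h(c) = -1 + c (h(c) = c - 1*1 = c - 1 = -1 + c)
B = -3 (B = -1 - 2 = -3)
P(k) = ⅓ (P(k) = (k/k)/3 = (⅓)*1 = ⅓)
G(j) = j³ - j
G(P(B)) - n(p) = ((⅓)³ - 1*⅓) - 1*18 = (1/27 - ⅓) - 18 = -8/27 - 18 = -494/27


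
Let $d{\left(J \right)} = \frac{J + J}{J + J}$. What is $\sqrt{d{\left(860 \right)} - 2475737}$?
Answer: $2 i \sqrt{618934} \approx 1573.4 i$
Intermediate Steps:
$d{\left(J \right)} = 1$ ($d{\left(J \right)} = \frac{2 J}{2 J} = 2 J \frac{1}{2 J} = 1$)
$\sqrt{d{\left(860 \right)} - 2475737} = \sqrt{1 - 2475737} = \sqrt{-2475736} = 2 i \sqrt{618934}$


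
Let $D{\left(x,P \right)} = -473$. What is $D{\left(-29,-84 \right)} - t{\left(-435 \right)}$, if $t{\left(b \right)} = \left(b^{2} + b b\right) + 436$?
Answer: $-379359$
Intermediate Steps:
$t{\left(b \right)} = 436 + 2 b^{2}$ ($t{\left(b \right)} = \left(b^{2} + b^{2}\right) + 436 = 2 b^{2} + 436 = 436 + 2 b^{2}$)
$D{\left(-29,-84 \right)} - t{\left(-435 \right)} = -473 - \left(436 + 2 \left(-435\right)^{2}\right) = -473 - \left(436 + 2 \cdot 189225\right) = -473 - \left(436 + 378450\right) = -473 - 378886 = -379359$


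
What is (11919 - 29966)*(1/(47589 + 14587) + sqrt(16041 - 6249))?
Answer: -18047/62176 - 433128*sqrt(17) ≈ -1.7858e+6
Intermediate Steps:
(11919 - 29966)*(1/(47589 + 14587) + sqrt(16041 - 6249)) = -18047*(1/62176 + sqrt(9792)) = -18047*(1/62176 + 24*sqrt(17)) = -18047/62176 - 433128*sqrt(17)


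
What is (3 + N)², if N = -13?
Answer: 100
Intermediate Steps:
(3 + N)² = (3 - 13)² = (-10)² = 100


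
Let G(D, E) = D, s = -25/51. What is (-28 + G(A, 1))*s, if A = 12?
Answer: 400/51 ≈ 7.8431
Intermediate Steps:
s = -25/51 (s = -25*1/51 = -25/51 ≈ -0.49020)
(-28 + G(A, 1))*s = (-28 + 12)*(-25/51) = -16*(-25/51) = 400/51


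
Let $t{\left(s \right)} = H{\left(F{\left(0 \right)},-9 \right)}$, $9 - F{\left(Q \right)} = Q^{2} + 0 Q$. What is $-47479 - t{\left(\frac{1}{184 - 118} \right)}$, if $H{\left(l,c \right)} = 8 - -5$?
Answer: $-47492$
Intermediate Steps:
$F{\left(Q \right)} = 9 - Q^{2}$ ($F{\left(Q \right)} = 9 - \left(Q^{2} + 0 Q\right) = 9 - \left(Q^{2} + 0\right) = 9 - Q^{2}$)
$H{\left(l,c \right)} = 13$ ($H{\left(l,c \right)} = 8 + 5 = 13$)
$t{\left(s \right)} = 13$
$-47479 - t{\left(\frac{1}{184 - 118} \right)} = -47479 - 13 = -47492$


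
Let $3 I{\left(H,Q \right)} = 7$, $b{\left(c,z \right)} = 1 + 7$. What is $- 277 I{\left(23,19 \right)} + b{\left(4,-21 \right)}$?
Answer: $- \frac{1915}{3} \approx -638.33$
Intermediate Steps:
$b{\left(c,z \right)} = 8$
$I{\left(H,Q \right)} = \frac{7}{3}$ ($I{\left(H,Q \right)} = \frac{1}{3} \cdot 7 = \frac{7}{3}$)
$- 277 I{\left(23,19 \right)} + b{\left(4,-21 \right)} = \left(-277\right) \frac{7}{3} + 8 = - \frac{1939}{3} + 8 = - \frac{1915}{3}$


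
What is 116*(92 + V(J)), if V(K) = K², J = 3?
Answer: 11716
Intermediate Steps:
116*(92 + V(J)) = 116*(92 + 3²) = 116*(92 + 9) = 116*101 = 11716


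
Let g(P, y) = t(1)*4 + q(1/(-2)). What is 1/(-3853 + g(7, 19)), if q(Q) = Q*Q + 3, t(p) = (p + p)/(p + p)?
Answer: -4/15383 ≈ -0.00026003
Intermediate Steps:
t(p) = 1 (t(p) = (2*p)/((2*p)) = (2*p)*(1/(2*p)) = 1)
q(Q) = 3 + Q² (q(Q) = Q² + 3 = 3 + Q²)
g(P, y) = 29/4 (g(P, y) = 1*4 + (3 + (1/(-2))²) = 4 + (3 + (-½)²) = 4 + (3 + ¼) = 4 + 13/4 = 29/4)
1/(-3853 + g(7, 19)) = 1/(-3853 + 29/4) = 1/(-15383/4) = -4/15383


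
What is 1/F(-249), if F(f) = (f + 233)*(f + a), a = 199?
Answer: 1/800 ≈ 0.0012500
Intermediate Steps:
F(f) = (199 + f)*(233 + f) (F(f) = (f + 233)*(f + 199) = (233 + f)*(199 + f) = (199 + f)*(233 + f))
1/F(-249) = 1/(46367 + (-249)² + 432*(-249)) = 1/(46367 + 62001 - 107568) = 1/800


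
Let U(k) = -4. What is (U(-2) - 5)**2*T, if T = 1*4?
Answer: 324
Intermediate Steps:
T = 4
(U(-2) - 5)**2*T = (-4 - 5)**2*4 = (-9)**2*4 = 81*4 = 324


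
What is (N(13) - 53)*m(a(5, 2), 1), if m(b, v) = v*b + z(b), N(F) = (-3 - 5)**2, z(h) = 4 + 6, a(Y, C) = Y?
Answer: 165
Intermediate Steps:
z(h) = 10
N(F) = 64 (N(F) = (-8)**2 = 64)
m(b, v) = 10 + b*v (m(b, v) = v*b + 10 = b*v + 10 = 10 + b*v)
(N(13) - 53)*m(a(5, 2), 1) = (64 - 53)*(10 + 5*1) = 11*(10 + 5) = 11*15 = 165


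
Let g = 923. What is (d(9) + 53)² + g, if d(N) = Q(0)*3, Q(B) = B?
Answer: 3732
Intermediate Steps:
d(N) = 0 (d(N) = 0*3 = 0)
(d(9) + 53)² + g = (0 + 53)² + 923 = 53² + 923 = 2809 + 923 = 3732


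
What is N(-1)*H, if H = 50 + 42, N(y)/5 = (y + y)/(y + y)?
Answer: 460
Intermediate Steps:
N(y) = 5 (N(y) = 5*((y + y)/(y + y)) = 5*((2*y)/((2*y))) = 5*((2*y)*(1/(2*y))) = 5*1 = 5)
H = 92
N(-1)*H = 5*92 = 460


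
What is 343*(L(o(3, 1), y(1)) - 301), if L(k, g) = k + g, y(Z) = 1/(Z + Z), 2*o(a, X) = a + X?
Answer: -204771/2 ≈ -1.0239e+5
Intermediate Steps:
o(a, X) = X/2 + a/2 (o(a, X) = (a + X)/2 = (X + a)/2 = X/2 + a/2)
y(Z) = 1/(2*Z)
L(k, g) = g + k
343*(L(o(3, 1), y(1)) - 301) = 343*(((½)/1 + ((½)*1 + (½)*3)) - 301) = 343*(((½)*1 + (½ + 3/2)) - 301) = 343*((½ + 2) - 301) = 343*(5/2 - 301) = 343*(-597/2) = -204771/2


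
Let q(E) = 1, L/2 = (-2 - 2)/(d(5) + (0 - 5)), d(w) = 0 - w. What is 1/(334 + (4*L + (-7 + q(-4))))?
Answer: 5/1656 ≈ 0.0030193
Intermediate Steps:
d(w) = -w
L = ⅘ (L = 2*((-2 - 2)/(-1*5 + (0 - 5))) = 2*(-4/(-5 - 5)) = 2*(-4/(-10)) = 2*(-4*(-⅒)) = 2*(⅖) = ⅘ ≈ 0.80000)
1/(334 + (4*L + (-7 + q(-4)))) = 1/(334 + (4*(⅘) + (-7 + 1))) = 1/(334 + (16/5 - 6)) = 1/(334 - 14/5) = 1/(1656/5) = 5/1656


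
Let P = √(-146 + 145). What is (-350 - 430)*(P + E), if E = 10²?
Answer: -78000 - 780*I ≈ -78000.0 - 780.0*I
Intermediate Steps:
P = I (P = √(-1) = I ≈ 1.0*I)
E = 100
(-350 - 430)*(P + E) = (-350 - 430)*(I + 100) = -780*(100 + I) = -78000 - 780*I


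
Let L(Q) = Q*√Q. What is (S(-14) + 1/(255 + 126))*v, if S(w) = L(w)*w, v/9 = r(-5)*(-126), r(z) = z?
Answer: 1890/127 + 1111320*I*√14 ≈ 14.882 + 4.1582e+6*I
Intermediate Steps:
L(Q) = Q^(3/2)
v = 5670 (v = 9*(-5*(-126)) = 9*630 = 5670)
S(w) = w^(5/2) (S(w) = w^(3/2)*w = w^(5/2))
(S(-14) + 1/(255 + 126))*v = ((-14)^(5/2) + 1/(255 + 126))*5670 = (196*I*√14 + 1/381)*5670 = (1/381 + 196*I*√14)*5670 = 1890/127 + 1111320*I*√14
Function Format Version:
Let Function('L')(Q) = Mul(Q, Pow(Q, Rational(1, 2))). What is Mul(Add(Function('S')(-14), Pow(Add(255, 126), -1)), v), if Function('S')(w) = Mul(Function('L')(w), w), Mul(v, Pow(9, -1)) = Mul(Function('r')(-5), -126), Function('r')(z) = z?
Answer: Add(Rational(1890, 127), Mul(1111320, I, Pow(14, Rational(1, 2)))) ≈ Add(14.882, Mul(4.1582e+6, I))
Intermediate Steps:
Function('L')(Q) = Pow(Q, Rational(3, 2))
v = 5670 (v = Mul(9, Mul(-5, -126)) = Mul(9, 630) = 5670)
Function('S')(w) = Pow(w, Rational(5, 2)) (Function('S')(w) = Mul(Pow(w, Rational(3, 2)), w) = Pow(w, Rational(5, 2)))
Mul(Add(Function('S')(-14), Pow(Add(255, 126), -1)), v) = Mul(Add(Pow(-14, Rational(5, 2)), Pow(Add(255, 126), -1)), 5670) = Mul(Add(Mul(196, I, Pow(14, Rational(1, 2))), Pow(381, -1)), 5670) = Mul(Add(Mul(196, I, Pow(14, Rational(1, 2))), Rational(1, 381)), 5670) = Mul(Add(Rational(1, 381), Mul(196, I, Pow(14, Rational(1, 2)))), 5670) = Add(Rational(1890, 127), Mul(1111320, I, Pow(14, Rational(1, 2))))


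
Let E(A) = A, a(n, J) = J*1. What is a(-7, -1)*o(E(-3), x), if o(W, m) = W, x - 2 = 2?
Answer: 3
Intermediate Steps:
x = 4 (x = 2 + 2 = 4)
a(n, J) = J
a(-7, -1)*o(E(-3), x) = -1*(-3) = 3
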